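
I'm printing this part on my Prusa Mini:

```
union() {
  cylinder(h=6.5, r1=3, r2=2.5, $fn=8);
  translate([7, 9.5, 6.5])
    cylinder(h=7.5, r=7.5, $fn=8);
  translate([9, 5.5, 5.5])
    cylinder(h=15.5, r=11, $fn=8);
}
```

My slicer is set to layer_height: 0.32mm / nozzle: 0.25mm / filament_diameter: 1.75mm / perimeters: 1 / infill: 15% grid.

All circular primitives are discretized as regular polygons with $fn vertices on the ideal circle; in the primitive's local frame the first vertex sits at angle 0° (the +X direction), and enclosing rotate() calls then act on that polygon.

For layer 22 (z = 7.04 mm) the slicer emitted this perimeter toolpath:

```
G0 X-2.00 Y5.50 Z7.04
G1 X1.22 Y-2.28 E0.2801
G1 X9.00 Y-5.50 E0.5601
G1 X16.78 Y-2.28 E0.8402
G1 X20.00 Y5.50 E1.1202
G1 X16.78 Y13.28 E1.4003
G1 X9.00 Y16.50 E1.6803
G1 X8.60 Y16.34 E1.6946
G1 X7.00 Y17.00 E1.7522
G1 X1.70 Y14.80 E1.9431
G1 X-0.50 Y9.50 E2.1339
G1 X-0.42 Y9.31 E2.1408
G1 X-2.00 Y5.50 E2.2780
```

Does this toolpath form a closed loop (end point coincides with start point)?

Start point (G0): (-2.00, 5.50). End point (last G1): the path returns to the start — closed.

yes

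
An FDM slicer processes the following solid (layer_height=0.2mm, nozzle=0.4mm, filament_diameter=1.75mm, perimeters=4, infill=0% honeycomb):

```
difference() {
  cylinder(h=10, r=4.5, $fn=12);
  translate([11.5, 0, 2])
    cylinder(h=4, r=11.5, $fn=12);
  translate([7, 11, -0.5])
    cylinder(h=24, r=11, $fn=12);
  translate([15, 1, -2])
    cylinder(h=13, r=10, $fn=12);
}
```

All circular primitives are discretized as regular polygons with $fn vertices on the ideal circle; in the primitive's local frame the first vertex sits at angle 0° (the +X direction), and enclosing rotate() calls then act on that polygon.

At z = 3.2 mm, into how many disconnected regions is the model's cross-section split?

At z = 3.2 mm: the r=4.5 cylinder contributes a regular 12-gon of circumradius 4.5; the cylinder at (11.5, 0): section is a regular 12-gon, circumradius r=11.5; the r=11 cylinder at (7, 11) gives a regular 12-gon of circumradius 11 (constant along its height); the cylinder at (15, 1): section is a regular 12-gon, circumradius r=10; After the difference (first − rest): starting from the r=4.5 cylinder, the r=11.5 cylinder at (11.5, 0) partially overlaps it — only the 25.31 mm² overlap (of its 396.75 mm²) is removed, clipping the outline; the r=11 cylinder at (7, 11) partially overlaps it — only the 2.52 mm² overlap (of its 363.00 mm²) is removed, clipping the outline; the r=10 cylinder at (15, 1) misses the remaining region (no effect) — 1 connected region. The result has 1 disconnected region.

1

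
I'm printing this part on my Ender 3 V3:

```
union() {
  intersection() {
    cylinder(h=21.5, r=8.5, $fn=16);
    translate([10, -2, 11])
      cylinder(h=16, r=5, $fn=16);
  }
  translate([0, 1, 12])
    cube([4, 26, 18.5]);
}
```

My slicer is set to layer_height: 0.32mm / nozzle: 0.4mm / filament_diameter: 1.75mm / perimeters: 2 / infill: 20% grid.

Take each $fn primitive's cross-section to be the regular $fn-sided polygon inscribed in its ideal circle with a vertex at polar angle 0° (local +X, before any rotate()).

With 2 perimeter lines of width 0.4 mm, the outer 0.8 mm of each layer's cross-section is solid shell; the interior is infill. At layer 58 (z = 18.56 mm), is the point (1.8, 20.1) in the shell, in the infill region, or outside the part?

At z = 18.56 mm: the cylinder: section is a regular 16-gon, circumradius r=8.5; the r=5 cylinder at (10, -2) gives a regular 16-gon of circumradius 5 (constant along its height); Taking the intersection: the r=5 cylinder at (10, -2) partially overlaps the r=8.5 cylinder; clipping to the common part keeps 17.41 mm² — 1 connected region; the 4×26 cube at (0, 1) contributes its full rectangle; Combining (union): the 2 present regions are separate (no shared area or edge), so areas and boundary lengths simply add and each stays a separate island — 2 connected regions. Overall, the cross-section has 2 separate islands. The nearest boundary edge runs (0.00, 1.00)→(0.00, 27.00); distance from the point to it = 1.80 mm. (Shell/infill is judged within the island containing the point — the largest one.) The point is inside the cross-section and 1.80 mm from the nearest boundary — more than the 0.8 mm shell width (2 × 0.4), so it's in the infill interior.

infill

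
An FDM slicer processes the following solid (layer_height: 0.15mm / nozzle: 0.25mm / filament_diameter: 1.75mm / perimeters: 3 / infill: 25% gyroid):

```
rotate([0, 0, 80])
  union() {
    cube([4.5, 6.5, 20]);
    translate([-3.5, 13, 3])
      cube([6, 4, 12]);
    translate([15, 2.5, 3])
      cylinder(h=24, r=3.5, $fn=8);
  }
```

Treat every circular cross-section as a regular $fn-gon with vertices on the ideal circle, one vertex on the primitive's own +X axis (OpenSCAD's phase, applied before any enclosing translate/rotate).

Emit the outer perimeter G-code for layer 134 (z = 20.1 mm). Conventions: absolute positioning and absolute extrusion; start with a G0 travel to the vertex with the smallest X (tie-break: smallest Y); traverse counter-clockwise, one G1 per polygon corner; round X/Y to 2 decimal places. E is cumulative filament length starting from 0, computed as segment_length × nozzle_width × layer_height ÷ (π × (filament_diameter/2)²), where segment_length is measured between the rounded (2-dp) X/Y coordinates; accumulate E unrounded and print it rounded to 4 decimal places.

G0 X-3.30 Y15.81 Z20.10
G1 X-2.72 Y13.20 E0.0417
G1 X-0.47 Y11.76 E0.0833
G1 X2.15 Y12.34 E0.1252
G1 X3.59 Y14.60 E0.1669
G1 X3.01 Y17.21 E0.2086
G1 X0.75 Y18.65 E0.2504
G1 X-1.86 Y18.07 E0.2921
G1 X-3.30 Y15.81 E0.3339

At z = 20.1 mm: the cube does not reach this height (z outside [0, 20]); the cube at (-3.5, 13) is absent (z outside [3, 15]); the cylinder at (15, 2.5): section is a regular 8-gon, circumradius r=3.5; Taking the union: only the r=3.5 cylinder at (15, 2.5) is present, so the union is just that shape — 1 connected region; (whole slice rotated 80° about Z — lengths, areas and connectivity unchanged). The outline is a single polygon with 8 vertices. Extrusion per mm of travel: 0.25 × 0.15 / (π × 0.875²) = 0.015591. Accumulating E over each segment gives final E = 0.3339.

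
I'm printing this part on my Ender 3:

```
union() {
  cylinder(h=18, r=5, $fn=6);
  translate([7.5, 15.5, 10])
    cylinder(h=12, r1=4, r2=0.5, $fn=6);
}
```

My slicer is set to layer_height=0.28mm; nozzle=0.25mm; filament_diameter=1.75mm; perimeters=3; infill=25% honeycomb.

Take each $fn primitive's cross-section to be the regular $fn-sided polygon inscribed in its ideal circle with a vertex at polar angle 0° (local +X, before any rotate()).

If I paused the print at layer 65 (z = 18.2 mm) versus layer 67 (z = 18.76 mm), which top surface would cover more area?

layer 65 (z = 18.2 mm)

Layer 65 (z = 18.2): the cylinder is not intersected at this z (z outside [0, 18]); the cone at (7.5, 15.5) (r1=4→r2=0.5) has section circumradius 1.608 here — a regular 6-gon (area = (6/2)·1.608²·sin(360°/6) = 6.72 mm²); Merging all regions: only the cone at (7.5, 15.5) is present, so the union is just that shape — area = 6.72 mm². So its area = 6.72 mm². Layer 67 (z = 18.76): the cylinder is absent (z outside [0, 18]); the cone at (7.5, 15.5): at t=0.730 of its height the radius interpolates to r₁+(r₂−r₁)t = 1.445, giving a regular 6-gon of that circumradius (area = (6/2)·1.445²·sin(360°/6) = 5.42 mm²); Taking the union: only the cone at (7.5, 15.5) is present, so the union is just that shape — area = 5.42 mm². So its area = 5.42 mm². Layer 65 is larger (6.72 vs 5.42 mm²).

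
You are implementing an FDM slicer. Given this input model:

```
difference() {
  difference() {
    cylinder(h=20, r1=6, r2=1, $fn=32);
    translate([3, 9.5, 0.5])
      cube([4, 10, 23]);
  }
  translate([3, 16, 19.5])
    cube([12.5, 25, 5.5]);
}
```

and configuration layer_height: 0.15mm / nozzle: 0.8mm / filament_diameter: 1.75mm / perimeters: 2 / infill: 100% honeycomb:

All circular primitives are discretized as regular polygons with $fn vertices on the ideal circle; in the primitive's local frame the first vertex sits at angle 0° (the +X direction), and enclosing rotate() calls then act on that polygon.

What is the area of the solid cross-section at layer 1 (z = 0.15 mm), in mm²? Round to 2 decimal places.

110.97 mm²

At z = 0.15 mm: the cone (r1=6→r2=1) has section circumradius 5.963 here — a regular 32-gon (area = (32/2)·5.963²·sin(360°/32) = 110.97 mm²); the cube at (3, 9.5) does not reach this height (z outside [0.5, 23.5]); Subtracting the remaining from the first: none of the subtracted shapes is present at this height, so the cone is unchanged — area = 110.97 mm²; the cube at (3, 16) is not intersected at this z (z outside [19.5, 25]); Subtracting the remaining from the first: none of the subtracted shapes is present at this height, so that combined region is unchanged — area = 110.97 mm². Overall, the cross-section is a single solid region. Net area = 110.97 mm².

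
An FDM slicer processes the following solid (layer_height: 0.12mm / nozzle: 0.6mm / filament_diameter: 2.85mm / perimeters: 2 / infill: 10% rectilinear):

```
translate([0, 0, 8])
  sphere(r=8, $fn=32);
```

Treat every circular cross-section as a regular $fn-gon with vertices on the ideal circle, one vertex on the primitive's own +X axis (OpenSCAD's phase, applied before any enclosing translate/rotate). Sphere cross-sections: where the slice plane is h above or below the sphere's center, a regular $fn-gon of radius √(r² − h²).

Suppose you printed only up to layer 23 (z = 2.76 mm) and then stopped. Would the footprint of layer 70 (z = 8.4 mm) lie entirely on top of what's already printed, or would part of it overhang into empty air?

part overhangs

Compare the two slices. At z = 2.76: the r=8 sphere slices to a regular 32-gon of circumradius 6.045 (√(r²−h²) with h=5.24 from center) (area = (32/2)·6.045²·sin(360°/32) = 114.07 mm²). At z = 8.4: the sphere: section is a regular 32-gon, circumradius = √(r²−h²) = √(8²−0.4²) = 7.990 (area = (32/2)·7.990²·sin(360°/32) = 199.27 mm²). Checking containment: at z = 8.4 the cross-section extends beyond the z = 2.76 cross-section by about 85.21 mm².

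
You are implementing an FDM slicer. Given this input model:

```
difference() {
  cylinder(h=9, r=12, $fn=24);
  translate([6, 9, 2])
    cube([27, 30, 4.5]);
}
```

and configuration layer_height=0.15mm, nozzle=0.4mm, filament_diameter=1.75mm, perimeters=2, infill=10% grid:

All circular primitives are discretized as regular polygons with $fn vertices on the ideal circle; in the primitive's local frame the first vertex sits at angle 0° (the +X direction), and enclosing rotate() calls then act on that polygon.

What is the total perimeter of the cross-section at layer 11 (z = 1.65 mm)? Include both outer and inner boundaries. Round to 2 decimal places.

75.18 mm

At z = 1.65 mm: the cylinder: section is a regular 24-gon, circumradius r=12 (perimeter = 2·24·12.000·sin(180°/24) = 75.18 mm); the cube at (6, 9) is not intersected at this z (z outside [2, 6.5]); After the difference (first − rest): none of the subtracted shapes is present at this height, so the r=12 cylinder is unchanged — boundary = 75.18 mm. Overall, the cross-section is a single solid region. Total boundary length (outer) = 75.18 mm.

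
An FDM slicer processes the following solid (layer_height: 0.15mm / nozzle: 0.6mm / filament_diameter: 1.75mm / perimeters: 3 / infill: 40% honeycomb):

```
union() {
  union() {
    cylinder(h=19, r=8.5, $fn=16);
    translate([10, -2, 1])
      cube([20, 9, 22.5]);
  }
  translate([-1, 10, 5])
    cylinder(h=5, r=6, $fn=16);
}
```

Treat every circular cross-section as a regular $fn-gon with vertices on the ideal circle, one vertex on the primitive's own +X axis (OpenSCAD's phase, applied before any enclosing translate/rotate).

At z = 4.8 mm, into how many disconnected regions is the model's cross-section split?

At z = 4.8 mm: the r=8.5 cylinder contributes a regular 16-gon of circumradius 8.5; the 20×9 cube at (10, -2) contributes its full rectangle; Merging all regions: the 2 present regions are separate (no shared area or edge), so areas and boundary lengths simply add and each stays a separate island — 2 connected regions; the cylinder at (-1, 10) is not intersected at this z (z outside [5, 10]); Merging all regions: only that combined region is present, so the union is just that shape — 2 connected regions. The result has 2 disconnected regions.

2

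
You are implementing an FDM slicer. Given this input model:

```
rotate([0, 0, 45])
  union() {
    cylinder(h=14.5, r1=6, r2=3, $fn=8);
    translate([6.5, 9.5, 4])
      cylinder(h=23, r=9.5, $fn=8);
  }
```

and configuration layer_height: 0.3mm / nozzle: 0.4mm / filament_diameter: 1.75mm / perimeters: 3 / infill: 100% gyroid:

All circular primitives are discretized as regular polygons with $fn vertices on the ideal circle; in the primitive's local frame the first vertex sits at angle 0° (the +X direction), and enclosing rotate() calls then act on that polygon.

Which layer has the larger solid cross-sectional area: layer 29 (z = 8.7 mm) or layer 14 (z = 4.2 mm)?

layer 14 (z = 4.2 mm)

Layer 29 (z = 8.7): the cone contributes a regular 8-gon of circumradius 4.200 (interpolated between r1=6 and r2=3 at t=0.600) (area = (8/2)·4.200²·sin(360°/8) = 49.89 mm²); the r=9.5 cylinder at (6.5, 9.5) contributes a regular 8-gon of circumradius 9.5 (area = (8/2)·9.500²·sin(360°/8) = 255.27 mm²); Taking the union: the regions partially overlap — summed areas 305.16 mm² minus the doubly-counted overlap 5.67 mm² gives 299.49 mm² — area = 299.49 mm²; (whole slice rotated 45° about Z — lengths, areas and connectivity unchanged). So its area = 299.49 mm². Layer 14 (z = 4.2): the cone (r1=6→r2=3) has section circumradius 5.131 here — a regular 8-gon (area = (8/2)·5.131²·sin(360°/8) = 74.47 mm²); the r=9.5 cylinder at (6.5, 9.5) gives a regular 8-gon of circumradius 9.5 (constant along its height) (area = (8/2)·9.500²·sin(360°/8) = 255.27 mm²); Merging all regions: the regions partially overlap — summed areas 329.73 mm² minus the doubly-counted overlap 11.75 mm² gives 317.98 mm² — area = 317.98 mm²; (rotated 45° about Z; rotation is an isometry so areas/perimeters/island counts are preserved). So its area = 317.98 mm². Layer 14 is larger (317.98 vs 299.49 mm²).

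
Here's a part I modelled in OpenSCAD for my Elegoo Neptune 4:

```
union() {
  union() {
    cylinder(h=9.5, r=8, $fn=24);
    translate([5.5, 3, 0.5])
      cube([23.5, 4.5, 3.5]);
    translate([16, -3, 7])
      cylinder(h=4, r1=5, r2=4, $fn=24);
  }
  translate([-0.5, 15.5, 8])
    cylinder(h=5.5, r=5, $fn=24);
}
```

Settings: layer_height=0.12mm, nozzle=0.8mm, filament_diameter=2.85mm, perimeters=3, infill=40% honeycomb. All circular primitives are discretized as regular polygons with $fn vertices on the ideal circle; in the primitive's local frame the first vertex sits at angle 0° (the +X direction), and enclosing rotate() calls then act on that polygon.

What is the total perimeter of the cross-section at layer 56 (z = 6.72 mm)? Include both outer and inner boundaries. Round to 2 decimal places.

At z = 6.72 mm: the r=8 cylinder gives a regular 24-gon of circumradius 8 (constant along its height) (perimeter = 2·24·8.000·sin(180°/24) = 50.12 mm); the cube at (5.5, 3) is not intersected at this z (z outside [0.5, 4]); the cone at (16, -3) does not reach this height (z outside [7, 11]); Merging all regions: only the r=8 cylinder is present, so the union is just that shape — boundary = 50.12 mm; the cylinder at (-0.5, 15.5) is absent (z outside [8, 13.5]); Taking the union: only the result so far is present, so the union is just that shape — boundary = 50.12 mm. Overall, the cross-section is a single solid region. Total boundary length (outer) = 50.12 mm.

50.12 mm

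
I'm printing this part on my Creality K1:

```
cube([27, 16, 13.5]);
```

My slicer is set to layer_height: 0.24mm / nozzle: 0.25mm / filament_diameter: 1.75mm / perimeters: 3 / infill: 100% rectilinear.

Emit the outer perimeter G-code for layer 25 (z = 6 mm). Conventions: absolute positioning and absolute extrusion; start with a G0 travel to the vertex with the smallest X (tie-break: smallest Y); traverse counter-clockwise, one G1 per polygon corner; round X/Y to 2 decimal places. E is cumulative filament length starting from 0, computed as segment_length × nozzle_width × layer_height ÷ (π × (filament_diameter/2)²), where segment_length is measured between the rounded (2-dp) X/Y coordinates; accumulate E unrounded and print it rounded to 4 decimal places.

At z = 6 mm: the 27×16 cube contributes its full rectangle. The outline is a single polygon with 4 vertices. Extrusion per mm of travel: 0.25 × 0.24 / (π × 0.875²) = 0.024945. Accumulating E over each segment gives final E = 2.1453.

G0 X0.00 Y0.00 Z6.00
G1 X27.00 Y0.00 E0.6735
G1 X27.00 Y16.00 E1.0726
G1 X0.00 Y16.00 E1.7462
G1 X0.00 Y0.00 E2.1453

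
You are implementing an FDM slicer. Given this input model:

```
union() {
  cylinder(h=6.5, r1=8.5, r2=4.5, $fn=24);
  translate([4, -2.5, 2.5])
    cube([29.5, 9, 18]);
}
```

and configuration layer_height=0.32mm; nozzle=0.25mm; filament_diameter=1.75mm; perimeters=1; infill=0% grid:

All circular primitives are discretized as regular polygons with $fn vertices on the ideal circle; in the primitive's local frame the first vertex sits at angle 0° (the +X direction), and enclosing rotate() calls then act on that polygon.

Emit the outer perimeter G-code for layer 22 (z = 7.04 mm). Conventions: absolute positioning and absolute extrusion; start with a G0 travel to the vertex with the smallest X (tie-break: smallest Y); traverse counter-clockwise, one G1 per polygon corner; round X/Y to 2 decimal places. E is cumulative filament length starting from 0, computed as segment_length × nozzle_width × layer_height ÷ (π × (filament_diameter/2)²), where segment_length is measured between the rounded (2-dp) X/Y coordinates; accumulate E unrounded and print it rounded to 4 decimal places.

At z = 7.04 mm: the cone is not intersected at this z (z outside [0, 6.5]); the cube at (4, -2.5) is present — its section is the full 29.5×9 rectangle; Taking the union: only the 29.5×9 cube at (4, -2.5) is present, so the union is just that shape — 1 connected region. The outline is a single polygon with 4 vertices. Extrusion per mm of travel: 0.25 × 0.32 / (π × 0.875²) = 0.033260. Accumulating E over each segment gives final E = 2.5610.

G0 X4.00 Y-2.50 Z7.04
G1 X33.50 Y-2.50 E0.9812
G1 X33.50 Y6.50 E1.2805
G1 X4.00 Y6.50 E2.2617
G1 X4.00 Y-2.50 E2.5610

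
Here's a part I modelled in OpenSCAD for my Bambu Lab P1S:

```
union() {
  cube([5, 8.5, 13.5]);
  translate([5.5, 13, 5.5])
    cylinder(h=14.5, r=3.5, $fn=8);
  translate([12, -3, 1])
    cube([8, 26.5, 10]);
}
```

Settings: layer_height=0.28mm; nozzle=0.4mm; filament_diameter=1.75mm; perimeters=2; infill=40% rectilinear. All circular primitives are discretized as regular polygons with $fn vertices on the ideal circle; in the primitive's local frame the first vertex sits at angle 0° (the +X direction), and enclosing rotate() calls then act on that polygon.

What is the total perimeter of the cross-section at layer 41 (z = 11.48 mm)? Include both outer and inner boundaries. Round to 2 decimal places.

48.43 mm

At z = 11.48 mm: the 5×8.5 cube contributes its full rectangle (perimeter 27.00 mm); the r=3.5 cylinder at (5.5, 13) contributes a regular 8-gon of circumradius 3.5 (perimeter = 2·8·3.500·sin(180°/8) = 21.43 mm); the cube at (12, -3) does not reach this height (z outside [1, 11]); Merging all regions: the 2 present regions are separate (no shared area or edge), so areas and boundary lengths simply add and each stays a separate island — boundary = 48.43 mm. Overall, the cross-section has 2 separate islands. Total boundary length (outer) = 48.43 mm.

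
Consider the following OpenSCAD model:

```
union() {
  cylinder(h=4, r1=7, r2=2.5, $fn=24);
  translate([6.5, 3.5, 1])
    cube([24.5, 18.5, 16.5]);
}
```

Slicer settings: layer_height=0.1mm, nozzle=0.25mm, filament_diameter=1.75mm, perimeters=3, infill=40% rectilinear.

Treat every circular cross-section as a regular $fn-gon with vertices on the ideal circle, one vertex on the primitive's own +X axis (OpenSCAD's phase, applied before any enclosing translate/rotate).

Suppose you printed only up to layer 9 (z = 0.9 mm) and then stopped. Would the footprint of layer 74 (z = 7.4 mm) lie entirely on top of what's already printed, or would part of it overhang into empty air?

part overhangs

Compare the two slices. At z = 0.9: the cone contributes a regular 24-gon of circumradius 5.987 (interpolated between r1=7 and r2=2.5 at t=0.225) (area = (24/2)·5.987²·sin(360°/24) = 111.34 mm²); the cube at (6.5, 3.5) is absent (z outside [1, 17.5]); Combining (union): only the cone is present, so the union is just that shape — area = 111.34 mm². At z = 7.4: the cone does not reach this height (z outside [0, 4]); the 24.5×18.5 cube at (6.5, 3.5) contributes its full rectangle (area 453.25 mm²); Taking the union: only the 24.5×18.5 cube at (6.5, 3.5) is present, so the union is just that shape — area = 453.25 mm². Checking containment: at z = 7.4 the cross-section extends beyond the z = 0.9 cross-section by about 453.25 mm².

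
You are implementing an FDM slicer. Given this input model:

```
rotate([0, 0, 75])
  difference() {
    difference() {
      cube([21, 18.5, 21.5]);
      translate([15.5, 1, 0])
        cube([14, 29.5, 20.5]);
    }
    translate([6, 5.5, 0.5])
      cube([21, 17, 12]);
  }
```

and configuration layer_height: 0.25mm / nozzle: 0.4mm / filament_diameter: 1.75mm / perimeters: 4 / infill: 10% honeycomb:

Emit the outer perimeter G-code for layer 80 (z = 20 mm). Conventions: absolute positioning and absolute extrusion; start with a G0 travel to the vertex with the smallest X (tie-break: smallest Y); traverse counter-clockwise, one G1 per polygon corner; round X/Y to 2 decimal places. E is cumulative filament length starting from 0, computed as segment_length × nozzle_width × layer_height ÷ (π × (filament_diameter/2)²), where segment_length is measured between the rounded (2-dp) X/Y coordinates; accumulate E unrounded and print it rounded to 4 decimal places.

At z = 20 mm: the cube (footprint 21×18.5) is included at this height; the 14×29.5 cube at (15.5, 1) contributes its full rectangle; Taking the first minus the rest: starting from the 21×18.5 cube, the 14×29.5 cube at (15.5, 1) partially overlaps it — only the 96.25 mm² overlap (of its 413.00 mm²) is removed, clipping the outline — 1 connected region; the cube at (6, 5.5) does not reach this height (z outside [0.5, 12.5]); Subtracting the remaining from the first: none of the subtracted shapes is present at this height, so that combined region is unchanged — 1 connected region; (rotated 75° about Z; rotation is an isometry so areas/perimeters/island counts are preserved). The outline is a single polygon with 6 vertices. Extrusion per mm of travel: 0.4 × 0.25 / (π × 0.875²) = 0.041575. Accumulating E over each segment gives final E = 3.2845.

G0 X-17.87 Y4.79 Z20.00
G1 X0.00 Y0.00 E0.7692
G1 X5.44 Y20.28 E1.6421
G1 X4.47 Y20.54 E1.6839
G1 X3.05 Y15.23 E1.9124
G1 X-13.86 Y19.76 E2.6402
G1 X-17.87 Y4.79 E3.2845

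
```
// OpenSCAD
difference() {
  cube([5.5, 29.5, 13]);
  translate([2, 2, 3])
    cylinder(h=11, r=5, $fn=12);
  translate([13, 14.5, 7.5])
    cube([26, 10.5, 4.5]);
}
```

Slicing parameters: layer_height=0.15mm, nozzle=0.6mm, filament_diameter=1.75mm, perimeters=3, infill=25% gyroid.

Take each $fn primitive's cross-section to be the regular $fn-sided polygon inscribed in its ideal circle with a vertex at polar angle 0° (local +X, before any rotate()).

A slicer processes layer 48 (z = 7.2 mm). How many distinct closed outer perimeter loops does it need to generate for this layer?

At z = 7.2 mm: the 5.5×29.5 cube contributes its full rectangle; the cylinder at (2, 2): section is a regular 12-gon, circumradius r=5; the cube at (13, 14.5) does not reach this height (z outside [7.5, 12]); Subtracting the remaining from the first: starting from the 5.5×29.5 cube, the r=5 cylinder at (2, 2) partially overlaps it — only the 35.96 mm² overlap (of its 75.00 mm²) is removed, clipping the outline — 1 connected region. The result has 1 disconnected region.

1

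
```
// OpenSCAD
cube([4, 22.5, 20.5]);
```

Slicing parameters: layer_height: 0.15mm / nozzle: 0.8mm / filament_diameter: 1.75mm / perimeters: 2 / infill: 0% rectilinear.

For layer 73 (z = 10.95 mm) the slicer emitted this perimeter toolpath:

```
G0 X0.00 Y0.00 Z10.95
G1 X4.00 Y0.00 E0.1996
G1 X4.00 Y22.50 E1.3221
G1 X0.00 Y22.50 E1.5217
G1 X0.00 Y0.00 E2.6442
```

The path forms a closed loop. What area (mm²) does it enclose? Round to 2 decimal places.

Apply the shoelace formula to the sequence of (X, Y) vertices; enclosed area = 90.00 mm².

90.00 mm²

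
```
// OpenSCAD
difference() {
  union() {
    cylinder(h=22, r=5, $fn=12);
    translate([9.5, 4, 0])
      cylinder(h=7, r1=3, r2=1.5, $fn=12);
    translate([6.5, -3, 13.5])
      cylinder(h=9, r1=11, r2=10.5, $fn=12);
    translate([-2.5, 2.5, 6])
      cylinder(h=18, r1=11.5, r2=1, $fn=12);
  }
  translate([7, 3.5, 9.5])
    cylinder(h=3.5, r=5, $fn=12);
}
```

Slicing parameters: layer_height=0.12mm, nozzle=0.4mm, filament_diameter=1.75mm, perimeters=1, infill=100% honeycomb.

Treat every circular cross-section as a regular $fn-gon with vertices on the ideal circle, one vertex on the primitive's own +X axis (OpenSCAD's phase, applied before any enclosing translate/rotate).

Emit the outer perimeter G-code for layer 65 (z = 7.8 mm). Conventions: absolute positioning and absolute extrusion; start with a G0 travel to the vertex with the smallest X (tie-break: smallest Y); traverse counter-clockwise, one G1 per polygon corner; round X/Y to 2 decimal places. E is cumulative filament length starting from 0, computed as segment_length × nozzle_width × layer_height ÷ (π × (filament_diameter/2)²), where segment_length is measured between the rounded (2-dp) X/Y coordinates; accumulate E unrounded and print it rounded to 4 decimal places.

At z = 7.8 mm: the cylinder: section is a regular 12-gon, circumradius r=5; the cone at (9.5, 4) does not reach this height (z outside [0, 7]); the cone at (6.5, -3) does not reach this height (z outside [13.5, 22.5]); the cone at (-2.5, 2.5): at t=0.100 of its height the radius interpolates to r₁+(r₂−r₁)t = 10.450, giving a regular 12-gon of that circumradius; Combining (union): the r=5 cylinder lies entirely inside the cone at (-2.5, 2.5), so the union is just the cone at (-2.5, 2.5) — 1 connected region; the cylinder at (7, 3.5) is absent (z outside [9.5, 13]); Taking the first minus the rest: none of the subtracted shapes is present at this height, so the result so far is unchanged — 1 connected region. The outline is a single polygon with 12 vertices. Extrusion per mm of travel: 0.4 × 0.12 / (π × 0.875²) = 0.019956. Accumulating E over each segment gives final E = 1.2954.

G0 X-12.95 Y2.50 Z7.80
G1 X-11.55 Y-2.72 E0.1079
G1 X-7.73 Y-6.55 E0.2158
G1 X-2.50 Y-7.95 E0.3238
G1 X2.73 Y-6.55 E0.4319
G1 X6.55 Y-2.73 E0.5397
G1 X7.95 Y2.50 E0.6477
G1 X6.55 Y7.72 E0.7556
G1 X2.73 Y11.55 E0.8635
G1 X-2.50 Y12.95 E0.9716
G1 X-7.72 Y11.55 E1.0794
G1 X-11.55 Y7.72 E1.1875
G1 X-12.95 Y2.50 E1.2954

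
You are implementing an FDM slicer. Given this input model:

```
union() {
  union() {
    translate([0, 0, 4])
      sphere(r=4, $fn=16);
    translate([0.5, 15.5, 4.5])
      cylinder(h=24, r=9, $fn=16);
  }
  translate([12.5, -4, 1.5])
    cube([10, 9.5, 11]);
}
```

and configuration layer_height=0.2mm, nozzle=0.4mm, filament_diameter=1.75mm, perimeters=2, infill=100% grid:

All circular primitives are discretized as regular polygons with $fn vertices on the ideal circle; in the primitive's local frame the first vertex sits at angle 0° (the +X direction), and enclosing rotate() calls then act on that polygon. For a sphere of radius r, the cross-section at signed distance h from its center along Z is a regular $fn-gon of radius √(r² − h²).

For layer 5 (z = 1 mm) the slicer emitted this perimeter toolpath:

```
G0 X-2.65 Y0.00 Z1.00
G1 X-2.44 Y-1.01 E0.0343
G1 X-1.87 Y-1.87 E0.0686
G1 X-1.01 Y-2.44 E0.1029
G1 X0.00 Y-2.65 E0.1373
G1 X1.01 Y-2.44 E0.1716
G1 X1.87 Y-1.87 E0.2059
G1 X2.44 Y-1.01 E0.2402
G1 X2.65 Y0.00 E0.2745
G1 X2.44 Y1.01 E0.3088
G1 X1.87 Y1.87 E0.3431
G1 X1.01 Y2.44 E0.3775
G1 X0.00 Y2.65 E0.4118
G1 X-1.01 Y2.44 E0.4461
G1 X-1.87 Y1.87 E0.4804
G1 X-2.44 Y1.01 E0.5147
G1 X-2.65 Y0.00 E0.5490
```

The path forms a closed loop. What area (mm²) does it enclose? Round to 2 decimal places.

21.40 mm²

Apply the shoelace formula to the sequence of (X, Y) vertices; enclosed area = 21.40 mm².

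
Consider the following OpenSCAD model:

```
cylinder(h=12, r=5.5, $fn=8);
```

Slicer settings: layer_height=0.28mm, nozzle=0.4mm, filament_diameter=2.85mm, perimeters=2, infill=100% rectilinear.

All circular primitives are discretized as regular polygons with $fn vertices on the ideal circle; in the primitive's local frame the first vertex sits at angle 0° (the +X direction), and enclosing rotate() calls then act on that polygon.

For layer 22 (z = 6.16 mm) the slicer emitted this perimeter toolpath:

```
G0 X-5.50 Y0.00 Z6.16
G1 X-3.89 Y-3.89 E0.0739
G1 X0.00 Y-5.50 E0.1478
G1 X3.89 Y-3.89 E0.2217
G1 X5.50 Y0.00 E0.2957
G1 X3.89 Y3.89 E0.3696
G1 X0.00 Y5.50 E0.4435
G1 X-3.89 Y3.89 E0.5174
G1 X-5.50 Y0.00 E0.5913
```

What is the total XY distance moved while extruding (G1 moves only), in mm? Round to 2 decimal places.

33.68 mm

Sum the Euclidean lengths of each G1 segment: total = 33.68 mm.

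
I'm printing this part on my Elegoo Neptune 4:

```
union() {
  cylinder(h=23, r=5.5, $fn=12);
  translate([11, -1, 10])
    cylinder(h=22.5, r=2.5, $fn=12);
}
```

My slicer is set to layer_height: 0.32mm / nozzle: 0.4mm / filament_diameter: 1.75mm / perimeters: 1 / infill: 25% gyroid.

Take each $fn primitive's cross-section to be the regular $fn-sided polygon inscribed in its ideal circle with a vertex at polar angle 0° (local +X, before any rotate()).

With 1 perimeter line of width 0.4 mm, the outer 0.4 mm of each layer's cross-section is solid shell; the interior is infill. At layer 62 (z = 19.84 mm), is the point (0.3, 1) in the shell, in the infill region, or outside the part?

At z = 19.84 mm: the cylinder: section is a regular 12-gon, circumradius r=5.5; the r=2.5 cylinder at (11, -1) gives a regular 12-gon of circumradius 2.5 (constant along its height); Combining (union): the 2 present regions are separate (no shared area or edge), so areas and boundary lengths simply add and each stays a separate island — 2 connected regions. Overall, the cross-section has 2 separate islands. The nearest boundary edge runs (0.00, 5.50)→(2.75, 4.76); distance from the point to it = 4.27 mm. (Shell/infill is judged within the island containing the point — the largest one.) The point is inside the cross-section and 4.27 mm from the nearest boundary — more than the 0.4 mm shell width (1 × 0.4), so it's in the infill interior.

infill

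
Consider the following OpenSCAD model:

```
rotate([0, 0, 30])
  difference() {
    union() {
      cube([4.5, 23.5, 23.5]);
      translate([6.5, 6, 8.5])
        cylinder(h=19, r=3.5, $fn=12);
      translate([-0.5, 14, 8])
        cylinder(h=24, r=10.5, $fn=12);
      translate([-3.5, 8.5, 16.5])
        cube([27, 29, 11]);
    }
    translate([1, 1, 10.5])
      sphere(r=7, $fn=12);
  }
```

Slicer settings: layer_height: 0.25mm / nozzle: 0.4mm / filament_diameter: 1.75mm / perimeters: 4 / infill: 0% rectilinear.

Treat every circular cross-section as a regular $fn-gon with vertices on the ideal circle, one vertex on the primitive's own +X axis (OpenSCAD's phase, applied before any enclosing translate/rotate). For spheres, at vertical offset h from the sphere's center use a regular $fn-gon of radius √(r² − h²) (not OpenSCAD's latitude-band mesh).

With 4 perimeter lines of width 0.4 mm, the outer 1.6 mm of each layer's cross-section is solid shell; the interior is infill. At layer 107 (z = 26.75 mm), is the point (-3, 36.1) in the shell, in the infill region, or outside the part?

infill

At z = 26.75 mm: the cube is not intersected at this z (z outside [0, 23.5]); the r=3.5 cylinder at (6.5, 6) gives a regular 12-gon of circumradius 3.5 (constant along its height); the r=10.5 cylinder at (-0.5, 14) contributes a regular 12-gon of circumradius 10.5; the cube at (-3.5, 8.5) (footprint 27×29) is included at this height; Combining (union): the regions partially overlap (shared area 197.92 mm²), so overlapping operands fuse into one piece — 1 connected region; the sphere at (1, 1) is absent (|z−center|=16.250 > r=7); Taking the first minus the rest: none of the subtracted shapes is present at this height, so that combined region is unchanged — 1 connected region; (whole slice rotated 30° about Z — lengths, areas and connectivity unchanged). Overall, the cross-section is a single solid region. Undo the 30° rotation: the query point maps to (15.452, 32.764) in the un-rotated model frame. The nearest boundary edge runs (-3.50, 37.50)→(23.50, 37.50); distance from the point to it = 4.74 mm. The point is inside the cross-section and 4.74 mm from the nearest boundary — more than the 1.6 mm shell width (4 × 0.4), so it's in the infill interior.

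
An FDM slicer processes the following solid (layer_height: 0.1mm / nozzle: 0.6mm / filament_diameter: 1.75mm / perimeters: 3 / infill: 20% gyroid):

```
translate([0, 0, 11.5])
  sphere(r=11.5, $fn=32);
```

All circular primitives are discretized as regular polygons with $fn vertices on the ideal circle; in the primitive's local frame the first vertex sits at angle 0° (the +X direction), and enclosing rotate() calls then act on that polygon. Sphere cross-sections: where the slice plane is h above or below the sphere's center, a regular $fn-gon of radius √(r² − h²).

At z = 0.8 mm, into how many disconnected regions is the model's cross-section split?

At z = 0.8 mm: the r=11.5 sphere contributes a regular 32-gon of circumradius √(11.5²−10.7²) = 4.214. The result has 1 disconnected region.

1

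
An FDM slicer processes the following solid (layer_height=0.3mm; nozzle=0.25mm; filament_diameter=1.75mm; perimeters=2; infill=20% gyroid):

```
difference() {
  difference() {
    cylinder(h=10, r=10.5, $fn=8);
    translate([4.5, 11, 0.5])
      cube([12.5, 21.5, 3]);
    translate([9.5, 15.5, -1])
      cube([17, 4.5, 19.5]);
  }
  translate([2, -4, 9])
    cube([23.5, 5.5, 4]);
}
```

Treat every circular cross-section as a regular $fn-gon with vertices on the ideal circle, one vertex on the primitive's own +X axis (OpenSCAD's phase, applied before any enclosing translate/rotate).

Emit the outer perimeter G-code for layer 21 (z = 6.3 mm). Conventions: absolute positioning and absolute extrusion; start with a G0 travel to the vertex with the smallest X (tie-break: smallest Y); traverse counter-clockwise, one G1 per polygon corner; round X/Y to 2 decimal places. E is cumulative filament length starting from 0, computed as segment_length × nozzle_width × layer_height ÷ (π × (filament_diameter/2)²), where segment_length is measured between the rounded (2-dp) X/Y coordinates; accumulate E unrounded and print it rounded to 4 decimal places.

G0 X-10.50 Y0.00 Z6.30
G1 X-7.42 Y-7.42 E0.2505
G1 X0.00 Y-10.50 E0.5010
G1 X7.42 Y-7.42 E0.7515
G1 X10.50 Y0.00 E1.0020
G1 X7.42 Y7.42 E1.2525
G1 X0.00 Y10.50 E1.5030
G1 X-7.42 Y7.42 E1.7535
G1 X-10.50 Y0.00 E2.0041

At z = 6.3 mm: the r=10.5 cylinder contributes a regular 8-gon of circumradius 10.5; the cube at (4.5, 11) does not reach this height (z outside [0.5, 3.5]); the cube at (9.5, 15.5) (footprint 17×4.5) is included at this height; Subtracting the remaining from the first: starting from the r=10.5 cylinder, the 17×4.5 cube at (9.5, 15.5) misses the remaining region (no effect) — 1 connected region; the cube at (2, -4) is absent (z outside [9, 13]); Taking the first minus the rest: none of the subtracted shapes is present at this height, so the result so far is unchanged — 1 connected region. The outline is a single polygon with 8 vertices. Extrusion per mm of travel: 0.25 × 0.3 / (π × 0.875²) = 0.031181. Accumulating E over each segment gives final E = 2.0041.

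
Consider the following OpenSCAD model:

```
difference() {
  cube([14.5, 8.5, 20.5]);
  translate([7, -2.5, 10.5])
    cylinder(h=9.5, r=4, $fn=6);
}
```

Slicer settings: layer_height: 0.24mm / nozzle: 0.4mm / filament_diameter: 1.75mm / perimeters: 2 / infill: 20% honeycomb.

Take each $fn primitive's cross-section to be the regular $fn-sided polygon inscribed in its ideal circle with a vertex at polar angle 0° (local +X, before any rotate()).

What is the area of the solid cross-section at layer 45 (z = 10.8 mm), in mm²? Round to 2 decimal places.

At z = 10.8 mm: the cube (footprint 14.5×8.5) is included at this height (area 123.25 mm²); the cylinder at (7, -2.5): section is a regular 6-gon, circumradius r=4 (area = (6/2)·4.000²·sin(360°/6) = 41.57 mm²); After the difference (first − rest): starting from the 14.5×8.5 cube (123.25 mm²), the r=4 cylinder at (7, -2.5) partially overlaps it — only the 4.39 mm² overlap (of its 41.57 mm²) is removed, clipping the outline — area = 118.86 mm². Overall, the cross-section is a single solid region. Net area = 118.86 mm².

118.86 mm²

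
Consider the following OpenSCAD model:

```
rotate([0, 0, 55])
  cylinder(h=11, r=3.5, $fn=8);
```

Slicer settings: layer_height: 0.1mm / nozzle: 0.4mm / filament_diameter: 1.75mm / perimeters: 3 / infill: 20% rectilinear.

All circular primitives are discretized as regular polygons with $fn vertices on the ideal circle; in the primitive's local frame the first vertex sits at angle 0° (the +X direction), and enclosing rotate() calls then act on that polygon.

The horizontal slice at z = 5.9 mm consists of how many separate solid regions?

At z = 5.9 mm: the cylinder: section is a regular 8-gon, circumradius r=3.5; (whole slice rotated 55° about Z — lengths, areas and connectivity unchanged). The result has 1 disconnected region.

1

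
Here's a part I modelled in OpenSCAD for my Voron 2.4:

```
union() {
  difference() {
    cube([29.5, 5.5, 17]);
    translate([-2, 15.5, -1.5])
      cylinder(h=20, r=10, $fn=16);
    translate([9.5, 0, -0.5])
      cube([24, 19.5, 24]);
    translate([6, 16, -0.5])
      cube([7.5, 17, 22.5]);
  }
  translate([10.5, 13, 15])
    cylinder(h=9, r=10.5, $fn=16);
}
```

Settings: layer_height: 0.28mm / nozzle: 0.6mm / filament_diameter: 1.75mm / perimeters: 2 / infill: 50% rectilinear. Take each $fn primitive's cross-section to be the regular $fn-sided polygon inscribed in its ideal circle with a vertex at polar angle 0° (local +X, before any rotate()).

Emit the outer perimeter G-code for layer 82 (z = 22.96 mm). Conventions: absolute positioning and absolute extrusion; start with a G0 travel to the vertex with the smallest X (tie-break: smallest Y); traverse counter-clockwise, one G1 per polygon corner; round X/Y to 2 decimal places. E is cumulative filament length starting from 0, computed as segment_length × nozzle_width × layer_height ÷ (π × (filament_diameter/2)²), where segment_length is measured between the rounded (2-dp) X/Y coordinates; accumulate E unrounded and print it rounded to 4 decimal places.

G0 X0.00 Y13.00 Z22.96
G1 X0.80 Y8.98 E0.2863
G1 X3.08 Y5.58 E0.5722
G1 X6.48 Y3.30 E0.8581
G1 X10.50 Y2.50 E1.1444
G1 X14.52 Y3.30 E1.4307
G1 X17.92 Y5.58 E1.7167
G1 X20.20 Y8.98 E2.0026
G1 X21.00 Y13.00 E2.2889
G1 X20.20 Y17.02 E2.5752
G1 X17.92 Y20.42 E2.8611
G1 X14.52 Y22.70 E3.1470
G1 X10.50 Y23.50 E3.4333
G1 X6.48 Y22.70 E3.7196
G1 X3.08 Y20.42 E4.0055
G1 X0.80 Y17.02 E4.2915
G1 X0.00 Y13.00 E4.5777

At z = 22.96 mm: the cube is not intersected at this z (z outside [0, 17]); the cylinder at (-2, 15.5) is absent (z outside [-1.5, 18.5]); the cube at (9.5, 0) is present — its section is the full 24×19.5 rectangle; the cube at (6, 16) is absent (z outside [-0.5, 22]); Taking the first minus the rest: the first operand is absent here, so nothing remains; the r=10.5 cylinder at (10.5, 13) contributes a regular 16-gon of circumradius 10.5; Combining (union): only the r=10.5 cylinder at (10.5, 13) is present, so the union is just that shape — 1 connected region. The outline is a single polygon with 16 vertices. Extrusion per mm of travel: 0.6 × 0.28 / (π × 0.875²) = 0.069846. Accumulating E over each segment gives final E = 4.5777.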